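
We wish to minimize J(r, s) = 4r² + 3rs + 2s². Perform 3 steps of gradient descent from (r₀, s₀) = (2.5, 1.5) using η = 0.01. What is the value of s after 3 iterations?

1.1320305

∇J = (8r + 3s, 3r + 4s)
Step 1: at (2.5, 1.5), ∇J = (24.5, 13.5) → (2.5, 1.5) − 0.01·(24.5, 13.5) = (2.255, 1.365)
Step 2: at (2.255, 1.365), ∇J = (22.135, 12.225) → (2.255, 1.365) − 0.01·(22.135, 12.225) = (2.03365, 1.24275)
Step 3: at (2.03365, 1.24275), ∇J = (19.99745, 11.07195) → (2.03365, 1.24275) − 0.01·(19.99745, 11.07195) = (1.8336755, 1.1320305)
s = 1.1320305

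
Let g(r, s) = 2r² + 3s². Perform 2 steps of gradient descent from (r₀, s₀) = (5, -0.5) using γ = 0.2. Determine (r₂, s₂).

(0.2, -0.02)

∇g = (4r, 6s)
(r₁, s₁) = (5, -0.5) − 0.2·(20, -3) = (1, 0.1)
(r₂, s₂) = (1, 0.1) − 0.2·(4, 0.6) = (0.2, -0.02)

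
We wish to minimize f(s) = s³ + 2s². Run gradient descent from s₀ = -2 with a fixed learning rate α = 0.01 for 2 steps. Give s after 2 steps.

-2.083248

f′(s) = 3s² + 4s
Step 1: f′(-2) = 4; s₁ = -2 − 0.01·4 = -2.04
Step 2: f′(-2.04) = 4.3248; s₂ = -2.04 − 0.01·4.3248 = -2.083248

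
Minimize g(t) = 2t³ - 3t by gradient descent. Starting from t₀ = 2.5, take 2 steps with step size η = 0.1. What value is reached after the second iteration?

-1.1915

g′(t) = 6t² - 3
t₁ = 2.5 − 0.1·34.5 = -0.95
t₂ = -0.95 − 0.1·2.415 = -1.1915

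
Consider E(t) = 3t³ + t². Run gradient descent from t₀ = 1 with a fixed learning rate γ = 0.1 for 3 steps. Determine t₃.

E′(t) = 9t² + 2t
t₁ = 1 − 0.1·11 = -0.1
t₂ = -0.1 − 0.1·(-0.11) = -0.089
t₃ = -0.089 − 0.1·(-0.106711) = -0.0783289

-0.0783289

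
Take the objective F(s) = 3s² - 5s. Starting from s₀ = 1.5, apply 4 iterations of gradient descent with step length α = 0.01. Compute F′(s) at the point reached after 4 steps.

F′(s) = 6s - 5
s₁ = 1.5 − 0.01·4 = 1.46
s₂ = 1.46 − 0.01·3.76 = 1.4224
s₃ = 1.4224 − 0.01·3.5344 = 1.387056
s₄ = 1.387056 − 0.01·3.322336 = 1.35383264
F′(s) at (1.35383264) = 3.12299584

3.12299584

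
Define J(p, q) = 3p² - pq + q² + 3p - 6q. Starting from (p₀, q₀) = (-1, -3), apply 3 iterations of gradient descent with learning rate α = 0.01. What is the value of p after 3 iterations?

∇J = (6p - q + 3, -p + 2q - 6)
Step 1: at (-1, -3), ∇J = (0, -11) → (-1, -3) − 0.01·(0, -11) = (-1, -2.89)
Step 2: at (-1, -2.89), ∇J = (-0.11, -10.78) → (-1, -2.89) − 0.01·(-0.11, -10.78) = (-0.9989, -2.7822)
Step 3: at (-0.9989, -2.7822), ∇J = (-0.2112, -10.5655) → (-0.9989, -2.7822) − 0.01·(-0.2112, -10.5655) = (-0.996788, -2.676545)
p = -0.996788

-0.996788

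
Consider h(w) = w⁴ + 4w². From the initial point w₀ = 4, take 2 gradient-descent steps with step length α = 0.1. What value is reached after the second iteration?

6096.2368

h′(w) = 4w³ + 8w
Step 1: h′(4) = 288; w₁ = 4 − 0.1·288 = -24.8
Step 2: h′(-24.8) = -61210.368; w₂ = -24.8 − 0.1·(-61210.368) = 6096.2368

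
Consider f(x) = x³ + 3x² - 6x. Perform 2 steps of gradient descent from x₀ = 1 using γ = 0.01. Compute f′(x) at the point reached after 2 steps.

2.332428018987

f′(x) = 3x² + 6x - 6
Step 1: f′(1) = 3; x₁ = 1 − 0.01·3 = 0.97
Step 2: f′(0.97) = 2.6427; x₂ = 0.97 − 0.01·2.6427 = 0.943573
f′(x) at (0.943573) = 2.332428018987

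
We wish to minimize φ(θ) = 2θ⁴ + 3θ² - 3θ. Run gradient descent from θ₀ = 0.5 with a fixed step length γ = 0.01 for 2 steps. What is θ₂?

φ′(θ) = 8θ³ + 6θ - 3
θ₁ = 0.5 − 0.01·1 = 0.49
θ₂ = 0.49 − 0.01·0.881192 = 0.48118808

0.48118808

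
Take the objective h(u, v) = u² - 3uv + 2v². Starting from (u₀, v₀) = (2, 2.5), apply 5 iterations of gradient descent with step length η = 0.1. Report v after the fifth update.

∇h = (2u - 3v, -3u + 4v)
Step 1: at (2, 2.5), ∇h = (-3.5, 4) → (2, 2.5) − 0.1·(-3.5, 4) = (2.35, 2.1)
Step 2: at (2.35, 2.1), ∇h = (-1.6, 1.35) → (2.35, 2.1) − 0.1·(-1.6, 1.35) = (2.51, 1.965)
Step 3: at (2.51, 1.965), ∇h = (-0.875, 0.33) → (2.51, 1.965) − 0.1·(-0.875, 0.33) = (2.5975, 1.932)
Step 4: at (2.5975, 1.932), ∇h = (-0.601, -0.0645) → (2.5975, 1.932) − 0.1·(-0.601, -0.0645) = (2.6576, 1.93845)
Step 5: at (2.6576, 1.93845), ∇h = (-0.50015, -0.219) → (2.6576, 1.93845) − 0.1·(-0.50015, -0.219) = (2.707615, 1.96035)
v = 1.96035

1.96035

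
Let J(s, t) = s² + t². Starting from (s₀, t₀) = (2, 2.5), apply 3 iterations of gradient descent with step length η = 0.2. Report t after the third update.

0.54

∇J = (2s, 2t)
Step 1: at (2, 2.5), ∇J = (4, 5) → (2, 2.5) − 0.2·(4, 5) = (1.2, 1.5)
Step 2: at (1.2, 1.5), ∇J = (2.4, 3) → (1.2, 1.5) − 0.2·(2.4, 3) = (0.72, 0.9)
Step 3: at (0.72, 0.9), ∇J = (1.44, 1.8) → (0.72, 0.9) − 0.2·(1.44, 1.8) = (0.432, 0.54)
t = 0.54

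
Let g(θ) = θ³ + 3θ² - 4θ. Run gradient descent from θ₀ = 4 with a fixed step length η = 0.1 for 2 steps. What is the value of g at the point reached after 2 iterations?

11.608522752

g′(θ) = 3θ² + 6θ - 4
Step 1: g′(4) = 68; θ₁ = 4 − 0.1·68 = -2.8
Step 2: g′(-2.8) = 2.72; θ₂ = -2.8 − 0.1·2.72 = -3.072
g(-3.072) = 11.608522752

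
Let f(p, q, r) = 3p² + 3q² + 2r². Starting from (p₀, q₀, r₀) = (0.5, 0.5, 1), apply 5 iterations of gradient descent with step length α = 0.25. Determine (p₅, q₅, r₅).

(-0.015625, -0.015625, 0)

∇f = (6p, 6q, 4r)
Step 1: at (0.5, 0.5, 1), ∇f = (3, 3, 4) → (0.5, 0.5, 1) − 0.25·(3, 3, 4) = (-0.25, -0.25, 0)
Step 2: at (-0.25, -0.25, 0), ∇f = (-1.5, -1.5, 0) → (-0.25, -0.25, 0) − 0.25·(-1.5, -1.5, 0) = (0.125, 0.125, 0)
Step 3: at (0.125, 0.125, 0), ∇f = (0.75, 0.75, 0) → (0.125, 0.125, 0) − 0.25·(0.75, 0.75, 0) = (-0.0625, -0.0625, 0)
Step 4: at (-0.0625, -0.0625, 0), ∇f = (-0.375, -0.375, 0) → (-0.0625, -0.0625, 0) − 0.25·(-0.375, -0.375, 0) = (0.03125, 0.03125, 0)
Step 5: at (0.03125, 0.03125, 0), ∇f = (0.1875, 0.1875, 0) → (0.03125, 0.03125, 0) − 0.25·(0.1875, 0.1875, 0) = (-0.015625, -0.015625, 0)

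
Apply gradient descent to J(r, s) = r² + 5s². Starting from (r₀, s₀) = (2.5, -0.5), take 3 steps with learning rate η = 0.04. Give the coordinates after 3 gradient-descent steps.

∇J = (2r, 10s)
(r₁, s₁) = (2.5, -0.5) − 0.04·(5, -5) = (2.3, -0.3)
(r₂, s₂) = (2.3, -0.3) − 0.04·(4.6, -3) = (2.116, -0.18)
(r₃, s₃) = (2.116, -0.18) − 0.04·(4.232, -1.8) = (1.94672, -0.108)

(1.94672, -0.108)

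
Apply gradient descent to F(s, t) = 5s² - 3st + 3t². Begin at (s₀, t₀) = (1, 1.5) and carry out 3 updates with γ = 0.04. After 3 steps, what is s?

∇F = (10s - 3t, -3s + 6t)
(s₁, t₁) = (1, 1.5) − 0.04·(5.5, 6) = (0.78, 1.26)
(s₂, t₂) = (0.78, 1.26) − 0.04·(4.02, 5.22) = (0.6192, 1.0512)
(s₃, t₃) = (0.6192, 1.0512) − 0.04·(3.0384, 4.4496) = (0.497664, 0.873216)
s = 0.497664

0.497664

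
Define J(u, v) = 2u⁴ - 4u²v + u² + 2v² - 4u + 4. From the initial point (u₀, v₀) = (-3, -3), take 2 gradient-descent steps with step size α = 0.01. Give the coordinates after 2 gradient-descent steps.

∇J = (8u³ - 8uv + 2u - 4, -4u² + 4v)
Step 1: at (-3, -3), ∇J = (-298, -48) → (-3, -3) − 0.01·(-298, -48) = (-0.02, -2.52)
Step 2: at (-0.02, -2.52), ∇J = (-4.443264, -10.0816) → (-0.02, -2.52) − 0.01·(-4.443264, -10.0816) = (0.02443264, -2.419184)

(0.02443264, -2.419184)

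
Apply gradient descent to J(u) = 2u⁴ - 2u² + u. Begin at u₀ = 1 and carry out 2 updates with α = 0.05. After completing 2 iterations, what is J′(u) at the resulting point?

0.804353515625

J′(u) = 8u³ - 4u + 1
u₁ = 1 − 0.05·5 = 0.75
u₂ = 0.75 − 0.05·1.375 = 0.68125
J′(u) at (0.68125) = 0.804353515625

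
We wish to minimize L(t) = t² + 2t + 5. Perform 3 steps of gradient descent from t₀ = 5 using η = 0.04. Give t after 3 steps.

3.672128

L′(t) = 2t + 2
t₁ = 5 − 0.04·12 = 4.52
t₂ = 4.52 − 0.04·11.04 = 4.0784
t₃ = 4.0784 − 0.04·10.1568 = 3.672128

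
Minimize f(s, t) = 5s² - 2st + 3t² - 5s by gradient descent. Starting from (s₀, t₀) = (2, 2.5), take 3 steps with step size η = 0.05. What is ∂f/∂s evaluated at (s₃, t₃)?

2.63

∇f = (10s - 2t - 5, -2s + 6t)
Step 1: at (2, 2.5), ∇f = (10, 11) → (2, 2.5) − 0.05·(10, 11) = (1.5, 1.95)
Step 2: at (1.5, 1.95), ∇f = (6.1, 8.7) → (1.5, 1.95) − 0.05·(6.1, 8.7) = (1.195, 1.515)
Step 3: at (1.195, 1.515), ∇f = (3.92, 6.7) → (1.195, 1.515) − 0.05·(3.92, 6.7) = (0.999, 1.18)
∂f/∂s at (0.999, 1.18) = 2.63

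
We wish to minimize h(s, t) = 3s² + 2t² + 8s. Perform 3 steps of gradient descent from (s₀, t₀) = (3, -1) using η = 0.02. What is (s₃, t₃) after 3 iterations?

(1.619712, -0.778688)

∇h = (6s + 8, 4t)
Step 1: at (3, -1), ∇h = (26, -4) → (3, -1) − 0.02·(26, -4) = (2.48, -0.92)
Step 2: at (2.48, -0.92), ∇h = (22.88, -3.68) → (2.48, -0.92) − 0.02·(22.88, -3.68) = (2.0224, -0.8464)
Step 3: at (2.0224, -0.8464), ∇h = (20.1344, -3.3856) → (2.0224, -0.8464) − 0.02·(20.1344, -3.3856) = (1.619712, -0.778688)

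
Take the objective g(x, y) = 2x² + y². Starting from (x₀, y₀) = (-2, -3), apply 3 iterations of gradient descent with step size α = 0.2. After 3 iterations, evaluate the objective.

∇g = (4x, 2y)
(x₁, y₁) = (-2, -3) − 0.2·(-8, -6) = (-0.4, -1.8)
(x₂, y₂) = (-0.4, -1.8) − 0.2·(-1.6, -3.6) = (-0.08, -1.08)
(x₃, y₃) = (-0.08, -1.08) − 0.2·(-0.32, -2.16) = (-0.016, -0.648)
g(-0.016, -0.648) = 0.420416

0.420416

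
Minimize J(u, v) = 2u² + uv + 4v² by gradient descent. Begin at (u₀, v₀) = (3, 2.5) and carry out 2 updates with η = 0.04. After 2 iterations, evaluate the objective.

13.50693632

∇J = (4u + v, u + 8v)
(u₁, v₁) = (3, 2.5) − 0.04·(14.5, 23) = (2.42, 1.58)
(u₂, v₂) = (2.42, 1.58) − 0.04·(11.26, 15.06) = (1.9696, 0.9776)
J(1.9696, 0.9776) = 13.50693632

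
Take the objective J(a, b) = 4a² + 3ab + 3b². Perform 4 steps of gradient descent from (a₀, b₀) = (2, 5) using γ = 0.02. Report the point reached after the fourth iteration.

∇J = (8a + 3b, 3a + 6b)
Step 1: at (2, 5), ∇J = (31, 36) → (2, 5) − 0.02·(31, 36) = (1.38, 4.28)
Step 2: at (1.38, 4.28), ∇J = (23.88, 29.82) → (1.38, 4.28) − 0.02·(23.88, 29.82) = (0.9024, 3.6836)
Step 3: at (0.9024, 3.6836), ∇J = (18.27, 24.8088) → (0.9024, 3.6836) − 0.02·(18.27, 24.8088) = (0.537, 3.187424)
Step 4: at (0.537, 3.187424), ∇J = (13.858272, 20.735544) → (0.537, 3.187424) − 0.02·(13.858272, 20.735544) = (0.25983456, 2.77271312)

(0.25983456, 2.77271312)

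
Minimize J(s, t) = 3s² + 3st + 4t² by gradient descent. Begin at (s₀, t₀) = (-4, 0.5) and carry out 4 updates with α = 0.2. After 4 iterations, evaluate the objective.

∇J = (6s + 3t, 3s + 8t)
(s₁, t₁) = (-4, 0.5) − 0.2·(-22.5, -8) = (0.5, 2.1)
(s₂, t₂) = (0.5, 2.1) − 0.2·(9.3, 18.3) = (-1.36, -1.56)
(s₃, t₃) = (-1.36, -1.56) − 0.2·(-12.84, -16.56) = (1.208, 1.752)
(s₄, t₄) = (1.208, 1.752) − 0.2·(12.504, 17.64) = (-1.2928, -1.776)
J(-1.2928, -1.776) = 24.51873792

24.51873792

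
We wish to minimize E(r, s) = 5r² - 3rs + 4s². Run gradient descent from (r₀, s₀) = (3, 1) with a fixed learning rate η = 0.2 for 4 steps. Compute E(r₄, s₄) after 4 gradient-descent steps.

368.566272

∇E = (10r - 3s, -3r + 8s)
Step 1: at (3, 1), ∇E = (27, -1) → (3, 1) − 0.2·(27, -1) = (-2.4, 1.2)
Step 2: at (-2.4, 1.2), ∇E = (-27.6, 16.8) → (-2.4, 1.2) − 0.2·(-27.6, 16.8) = (3.12, -2.16)
Step 3: at (3.12, -2.16), ∇E = (37.68, -26.64) → (3.12, -2.16) − 0.2·(37.68, -26.64) = (-4.416, 3.168)
Step 4: at (-4.416, 3.168), ∇E = (-53.664, 38.592) → (-4.416, 3.168) − 0.2·(-53.664, 38.592) = (6.3168, -4.5504)
E(6.3168, -4.5504) = 368.566272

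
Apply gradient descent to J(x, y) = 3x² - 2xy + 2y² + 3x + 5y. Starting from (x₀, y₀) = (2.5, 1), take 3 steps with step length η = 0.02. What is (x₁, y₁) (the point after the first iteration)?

∇J = (6x - 2y + 3, -2x + 4y + 5)
(x₁, y₁) = (2.5, 1) − 0.02·(16, 4) = (2.18, 0.92)

(2.18, 0.92)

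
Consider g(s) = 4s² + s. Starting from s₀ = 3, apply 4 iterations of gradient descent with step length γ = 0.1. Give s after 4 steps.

-0.12

g′(s) = 8s + 1
s₁ = 3 − 0.1·25 = 0.5
s₂ = 0.5 − 0.1·5 = 0
s₃ = 0 − 0.1·1 = -0.1
s₄ = -0.1 − 0.1·0.2 = -0.12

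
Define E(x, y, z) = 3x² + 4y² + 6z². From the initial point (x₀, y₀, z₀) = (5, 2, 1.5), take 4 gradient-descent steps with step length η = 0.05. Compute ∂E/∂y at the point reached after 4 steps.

2.0736

∇E = (6x, 8y, 12z)
(x₁, y₁, z₁) = (5, 2, 1.5) − 0.05·(30, 16, 18) = (3.5, 1.2, 0.6)
(x₂, y₂, z₂) = (3.5, 1.2, 0.6) − 0.05·(21, 9.6, 7.2) = (2.45, 0.72, 0.24)
(x₃, y₃, z₃) = (2.45, 0.72, 0.24) − 0.05·(14.7, 5.76, 2.88) = (1.715, 0.432, 0.096)
(x₄, y₄, z₄) = (1.715, 0.432, 0.096) − 0.05·(10.29, 3.456, 1.152) = (1.2005, 0.2592, 0.0384)
∂E/∂y at (1.2005, 0.2592, 0.0384) = 2.0736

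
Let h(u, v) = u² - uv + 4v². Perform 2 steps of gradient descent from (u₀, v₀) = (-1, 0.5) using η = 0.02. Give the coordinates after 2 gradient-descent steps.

(-0.904, 0.317)

∇h = (2u - v, -u + 8v)
Step 1: at (-1, 0.5), ∇h = (-2.5, 5) → (-1, 0.5) − 0.02·(-2.5, 5) = (-0.95, 0.4)
Step 2: at (-0.95, 0.4), ∇h = (-2.3, 4.15) → (-0.95, 0.4) − 0.02·(-2.3, 4.15) = (-0.904, 0.317)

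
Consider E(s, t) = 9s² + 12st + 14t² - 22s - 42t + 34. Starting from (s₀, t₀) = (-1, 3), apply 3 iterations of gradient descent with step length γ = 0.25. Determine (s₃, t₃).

(-173.5, -271.5)

∇E = (18s + 12t - 22, 12s + 28t - 42)
Step 1: at (-1, 3), ∇E = (-4, 30) → (-1, 3) − 0.25·(-4, 30) = (0, -4.5)
Step 2: at (0, -4.5), ∇E = (-76, -168) → (0, -4.5) − 0.25·(-76, -168) = (19, 37.5)
Step 3: at (19, 37.5), ∇E = (770, 1236) → (19, 37.5) − 0.25·(770, 1236) = (-173.5, -271.5)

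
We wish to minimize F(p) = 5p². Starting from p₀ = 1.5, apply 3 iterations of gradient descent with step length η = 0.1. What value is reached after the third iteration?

0

F′(p) = 10p
p₁ = 1.5 − 0.1·15 = 0
p₂ = 0 − 0.1·0 = 0
p₃ = 0 − 0.1·0 = 0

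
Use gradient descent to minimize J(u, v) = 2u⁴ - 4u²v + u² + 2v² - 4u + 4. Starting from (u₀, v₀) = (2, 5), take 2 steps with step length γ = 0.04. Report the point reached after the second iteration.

∇J = (8u³ - 8uv + 2u - 4, -4u² + 4v)
(u₁, v₁) = (2, 5) − 0.04·(-16, 4) = (2.64, 4.84)
(u₂, v₂) = (2.64, 4.84) − 0.04·(46.257152, -8.5184) = (0.78971392, 5.180736)

(0.78971392, 5.180736)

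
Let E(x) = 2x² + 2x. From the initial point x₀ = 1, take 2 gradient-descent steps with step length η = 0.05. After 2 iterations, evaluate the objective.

E′(x) = 4x + 2
x₁ = 1 − 0.05·6 = 0.7
x₂ = 0.7 − 0.05·4.8 = 0.46
E(0.46) = 1.3432

1.3432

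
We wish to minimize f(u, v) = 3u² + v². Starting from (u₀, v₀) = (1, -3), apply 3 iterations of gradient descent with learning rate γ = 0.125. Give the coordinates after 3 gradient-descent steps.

∇f = (6u, 2v)
Step 1: at (1, -3), ∇f = (6, -6) → (1, -3) − 0.125·(6, -6) = (0.25, -2.25)
Step 2: at (0.25, -2.25), ∇f = (1.5, -4.5) → (0.25, -2.25) − 0.125·(1.5, -4.5) = (0.0625, -1.6875)
Step 3: at (0.0625, -1.6875), ∇f = (0.375, -3.375) → (0.0625, -1.6875) − 0.125·(0.375, -3.375) = (0.015625, -1.265625)

(0.015625, -1.265625)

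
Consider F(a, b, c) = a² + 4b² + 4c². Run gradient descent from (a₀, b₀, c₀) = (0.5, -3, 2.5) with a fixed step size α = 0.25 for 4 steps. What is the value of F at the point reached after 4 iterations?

61.0009765625

∇F = (2a, 8b, 8c)
Step 1: at (0.5, -3, 2.5), ∇F = (1, -24, 20) → (0.5, -3, 2.5) − 0.25·(1, -24, 20) = (0.25, 3, -2.5)
Step 2: at (0.25, 3, -2.5), ∇F = (0.5, 24, -20) → (0.25, 3, -2.5) − 0.25·(0.5, 24, -20) = (0.125, -3, 2.5)
Step 3: at (0.125, -3, 2.5), ∇F = (0.25, -24, 20) → (0.125, -3, 2.5) − 0.25·(0.25, -24, 20) = (0.0625, 3, -2.5)
Step 4: at (0.0625, 3, -2.5), ∇F = (0.125, 24, -20) → (0.0625, 3, -2.5) − 0.25·(0.125, 24, -20) = (0.03125, -3, 2.5)
F(0.03125, -3, 2.5) = 61.0009765625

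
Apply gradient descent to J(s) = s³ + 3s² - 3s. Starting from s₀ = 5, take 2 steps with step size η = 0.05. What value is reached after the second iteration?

0.0785

J′(s) = 3s² + 6s - 3
s₁ = 5 − 0.05·102 = -0.1
s₂ = -0.1 − 0.05·(-3.57) = 0.0785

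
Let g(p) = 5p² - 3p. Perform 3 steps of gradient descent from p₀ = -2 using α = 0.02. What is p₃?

g′(p) = 10p - 3
Step 1: g′(-2) = -23; p₁ = -2 − 0.02·(-23) = -1.54
Step 2: g′(-1.54) = -18.4; p₂ = -1.54 − 0.02·(-18.4) = -1.172
Step 3: g′(-1.172) = -14.72; p₃ = -1.172 − 0.02·(-14.72) = -0.8776

-0.8776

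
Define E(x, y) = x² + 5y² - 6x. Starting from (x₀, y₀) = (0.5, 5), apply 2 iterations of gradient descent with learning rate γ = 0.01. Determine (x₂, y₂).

(0.599, 4.05)

∇E = (2x - 6, 10y)
(x₁, y₁) = (0.5, 5) − 0.01·(-5, 50) = (0.55, 4.5)
(x₂, y₂) = (0.55, 4.5) − 0.01·(-4.9, 45) = (0.599, 4.05)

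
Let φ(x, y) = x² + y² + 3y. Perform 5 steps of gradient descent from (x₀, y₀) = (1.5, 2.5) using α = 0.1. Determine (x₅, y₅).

(0.49152, -0.18928)

∇φ = (2x, 2y + 3)
Step 1: at (1.5, 2.5), ∇φ = (3, 8) → (1.5, 2.5) − 0.1·(3, 8) = (1.2, 1.7)
Step 2: at (1.2, 1.7), ∇φ = (2.4, 6.4) → (1.2, 1.7) − 0.1·(2.4, 6.4) = (0.96, 1.06)
Step 3: at (0.96, 1.06), ∇φ = (1.92, 5.12) → (0.96, 1.06) − 0.1·(1.92, 5.12) = (0.768, 0.548)
Step 4: at (0.768, 0.548), ∇φ = (1.536, 4.096) → (0.768, 0.548) − 0.1·(1.536, 4.096) = (0.6144, 0.1384)
Step 5: at (0.6144, 0.1384), ∇φ = (1.2288, 3.2768) → (0.6144, 0.1384) − 0.1·(1.2288, 3.2768) = (0.49152, -0.18928)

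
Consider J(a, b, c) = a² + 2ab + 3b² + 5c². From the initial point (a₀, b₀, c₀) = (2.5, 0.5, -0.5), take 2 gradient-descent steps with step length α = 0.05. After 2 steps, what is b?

-0.15

∇J = (2a + 2b, 2a + 6b, 10c)
(a₁, b₁, c₁) = (2.5, 0.5, -0.5) − 0.05·(6, 8, -5) = (2.2, 0.1, -0.25)
(a₂, b₂, c₂) = (2.2, 0.1, -0.25) − 0.05·(4.6, 5, -2.5) = (1.97, -0.15, -0.125)
b = -0.15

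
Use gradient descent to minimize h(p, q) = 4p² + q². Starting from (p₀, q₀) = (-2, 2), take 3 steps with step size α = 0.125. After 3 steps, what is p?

∇h = (8p, 2q)
Step 1: at (-2, 2), ∇h = (-16, 4) → (-2, 2) − 0.125·(-16, 4) = (0, 1.5)
Step 2: at (0, 1.5), ∇h = (0, 3) → (0, 1.5) − 0.125·(0, 3) = (0, 1.125)
Step 3: at (0, 1.125), ∇h = (0, 2.25) → (0, 1.125) − 0.125·(0, 2.25) = (0, 0.84375)
p = 0

0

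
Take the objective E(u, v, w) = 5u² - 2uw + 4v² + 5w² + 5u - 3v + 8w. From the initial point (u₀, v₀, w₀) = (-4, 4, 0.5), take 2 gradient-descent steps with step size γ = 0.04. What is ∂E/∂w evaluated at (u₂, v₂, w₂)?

∇E = (10u - 2w + 5, 8v - 3, -2u + 10w + 8)
Step 1: at (-4, 4, 0.5), ∇E = (-36, 29, 21) → (-4, 4, 0.5) − 0.04·(-36, 29, 21) = (-2.56, 2.84, -0.34)
Step 2: at (-2.56, 2.84, -0.34), ∇E = (-19.92, 19.72, 9.72) → (-2.56, 2.84, -0.34) − 0.04·(-19.92, 19.72, 9.72) = (-1.7632, 2.0512, -0.7288)
∂E/∂w at (-1.7632, 2.0512, -0.7288) = 4.2384

4.2384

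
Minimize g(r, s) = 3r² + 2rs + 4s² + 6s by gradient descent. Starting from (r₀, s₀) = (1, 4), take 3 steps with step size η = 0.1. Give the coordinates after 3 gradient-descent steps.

(0.04, -0.672)

∇g = (6r + 2s, 2r + 8s + 6)
(r₁, s₁) = (1, 4) − 0.1·(14, 40) = (-0.4, 0)
(r₂, s₂) = (-0.4, 0) − 0.1·(-2.4, 5.2) = (-0.16, -0.52)
(r₃, s₃) = (-0.16, -0.52) − 0.1·(-2, 1.52) = (0.04, -0.672)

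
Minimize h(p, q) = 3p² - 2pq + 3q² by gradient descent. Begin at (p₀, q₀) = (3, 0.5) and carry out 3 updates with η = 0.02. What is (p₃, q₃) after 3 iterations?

(2.103584, 0.621824)

∇h = (6p - 2q, -2p + 6q)
(p₁, q₁) = (3, 0.5) − 0.02·(17, -3) = (2.66, 0.56)
(p₂, q₂) = (2.66, 0.56) − 0.02·(14.84, -1.96) = (2.3632, 0.5992)
(p₃, q₃) = (2.3632, 0.5992) − 0.02·(12.9808, -1.1312) = (2.103584, 0.621824)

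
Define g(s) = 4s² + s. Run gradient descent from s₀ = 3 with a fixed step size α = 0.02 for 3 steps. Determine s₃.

g′(s) = 8s + 1
Step 1: g′(3) = 25; s₁ = 3 − 0.02·25 = 2.5
Step 2: g′(2.5) = 21; s₂ = 2.5 − 0.02·21 = 2.08
Step 3: g′(2.08) = 17.64; s₃ = 2.08 − 0.02·17.64 = 1.7272

1.7272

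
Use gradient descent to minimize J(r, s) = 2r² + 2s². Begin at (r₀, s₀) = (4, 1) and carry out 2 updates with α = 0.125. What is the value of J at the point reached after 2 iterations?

∇J = (4r, 4s)
(r₁, s₁) = (4, 1) − 0.125·(16, 4) = (2, 0.5)
(r₂, s₂) = (2, 0.5) − 0.125·(8, 2) = (1, 0.25)
J(1, 0.25) = 2.125

2.125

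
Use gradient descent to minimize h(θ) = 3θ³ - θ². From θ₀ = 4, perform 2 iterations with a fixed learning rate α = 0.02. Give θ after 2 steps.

1.036288

h′(θ) = 9θ² - 2θ
θ₁ = 4 − 0.02·136 = 1.28
θ₂ = 1.28 − 0.02·12.1856 = 1.036288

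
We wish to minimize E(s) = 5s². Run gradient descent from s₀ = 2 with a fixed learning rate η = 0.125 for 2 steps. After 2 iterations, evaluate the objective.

E′(s) = 10s
Step 1: E′(2) = 20; s₁ = 2 − 0.125·20 = -0.5
Step 2: E′(-0.5) = -5; s₂ = -0.5 − 0.125·(-5) = 0.125
E(0.125) = 0.078125

0.078125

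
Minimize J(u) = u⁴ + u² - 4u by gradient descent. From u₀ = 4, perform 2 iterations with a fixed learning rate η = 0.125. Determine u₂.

11553.6875

J′(u) = 4u³ + 2u - 4
Step 1: J′(4) = 260; u₁ = 4 − 0.125·260 = -28.5
Step 2: J′(-28.5) = -92657.5; u₂ = -28.5 − 0.125·(-92657.5) = 11553.6875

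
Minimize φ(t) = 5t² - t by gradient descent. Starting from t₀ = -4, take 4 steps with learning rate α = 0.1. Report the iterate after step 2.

φ′(t) = 10t - 1
t₁ = -4 − 0.1·(-41) = 0.1
t₂ = 0.1 − 0.1·0 = 0.1

0.1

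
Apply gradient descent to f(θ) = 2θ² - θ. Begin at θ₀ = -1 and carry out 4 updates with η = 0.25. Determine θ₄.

0.25

f′(θ) = 4θ - 1
θ₁ = -1 − 0.25·(-5) = 0.25
θ₂ = 0.25 − 0.25·0 = 0.25
θ₃ = 0.25 − 0.25·0 = 0.25
θ₄ = 0.25 − 0.25·0 = 0.25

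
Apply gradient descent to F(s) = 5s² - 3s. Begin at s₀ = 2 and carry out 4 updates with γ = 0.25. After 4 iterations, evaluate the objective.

369.8876953125

F′(s) = 10s - 3
s₁ = 2 − 0.25·17 = -2.25
s₂ = -2.25 − 0.25·(-25.5) = 4.125
s₃ = 4.125 − 0.25·38.25 = -5.4375
s₄ = -5.4375 − 0.25·(-57.375) = 8.90625
F(8.90625) = 369.8876953125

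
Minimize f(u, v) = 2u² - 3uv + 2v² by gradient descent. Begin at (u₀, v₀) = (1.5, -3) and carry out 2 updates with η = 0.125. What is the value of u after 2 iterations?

-0.5390625

∇f = (4u - 3v, -3u + 4v)
(u₁, v₁) = (1.5, -3) − 0.125·(15, -16.5) = (-0.375, -0.9375)
(u₂, v₂) = (-0.375, -0.9375) − 0.125·(1.3125, -2.625) = (-0.5390625, -0.609375)
u = -0.5390625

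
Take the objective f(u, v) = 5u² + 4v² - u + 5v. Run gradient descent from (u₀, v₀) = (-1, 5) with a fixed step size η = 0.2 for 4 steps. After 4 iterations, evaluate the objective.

6.563264

∇f = (10u - 1, 8v + 5)
Step 1: at (-1, 5), ∇f = (-11, 45) → (-1, 5) − 0.2·(-11, 45) = (1.2, -4)
Step 2: at (1.2, -4), ∇f = (11, -27) → (1.2, -4) − 0.2·(11, -27) = (-1, 1.4)
Step 3: at (-1, 1.4), ∇f = (-11, 16.2) → (-1, 1.4) − 0.2·(-11, 16.2) = (1.2, -1.84)
Step 4: at (1.2, -1.84), ∇f = (11, -9.72) → (1.2, -1.84) − 0.2·(11, -9.72) = (-1, 0.104)
f(-1, 0.104) = 6.563264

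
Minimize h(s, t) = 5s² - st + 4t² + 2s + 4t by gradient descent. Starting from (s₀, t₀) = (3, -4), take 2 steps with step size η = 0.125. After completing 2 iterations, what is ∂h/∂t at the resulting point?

∇h = (10s - t + 2, -s + 8t + 4)
(s₁, t₁) = (3, -4) − 0.125·(36, -31) = (-1.5, -0.125)
(s₂, t₂) = (-1.5, -0.125) − 0.125·(-12.875, 4.5) = (0.109375, -0.6875)
∂h/∂t at (0.109375, -0.6875) = -1.609375

-1.609375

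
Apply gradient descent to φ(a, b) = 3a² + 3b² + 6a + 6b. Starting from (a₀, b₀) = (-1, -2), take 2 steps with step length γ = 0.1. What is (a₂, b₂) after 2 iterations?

∇φ = (6a + 6, 6b + 6)
Step 1: at (-1, -2), ∇φ = (0, -6) → (-1, -2) − 0.1·(0, -6) = (-1, -1.4)
Step 2: at (-1, -1.4), ∇φ = (0, -2.4) → (-1, -1.4) − 0.1·(0, -2.4) = (-1, -1.16)

(-1, -1.16)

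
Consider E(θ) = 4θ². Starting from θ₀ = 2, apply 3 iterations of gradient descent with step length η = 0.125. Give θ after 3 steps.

0

E′(θ) = 8θ
θ₁ = 2 − 0.125·16 = 0
θ₂ = 0 − 0.125·0 = 0
θ₃ = 0 − 0.125·0 = 0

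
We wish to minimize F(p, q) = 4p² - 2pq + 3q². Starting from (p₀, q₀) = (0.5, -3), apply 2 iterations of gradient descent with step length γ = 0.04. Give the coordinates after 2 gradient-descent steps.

∇F = (8p - 2q, -2p + 6q)
(p₁, q₁) = (0.5, -3) − 0.04·(10, -19) = (0.1, -2.24)
(p₂, q₂) = (0.1, -2.24) − 0.04·(5.28, -13.64) = (-0.1112, -1.6944)

(-0.1112, -1.6944)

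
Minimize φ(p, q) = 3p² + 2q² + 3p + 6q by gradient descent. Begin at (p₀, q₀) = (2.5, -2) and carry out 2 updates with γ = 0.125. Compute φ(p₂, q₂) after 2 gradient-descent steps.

-5.11328125

∇φ = (6p + 3, 4q + 6)
(p₁, q₁) = (2.5, -2) − 0.125·(18, -2) = (0.25, -1.75)
(p₂, q₂) = (0.25, -1.75) − 0.125·(4.5, -1) = (-0.3125, -1.625)
φ(-0.3125, -1.625) = -5.11328125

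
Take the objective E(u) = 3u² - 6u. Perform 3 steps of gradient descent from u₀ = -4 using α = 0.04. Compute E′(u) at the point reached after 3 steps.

-13.16928

E′(u) = 6u - 6
u₁ = -4 − 0.04·(-30) = -2.8
u₂ = -2.8 − 0.04·(-22.8) = -1.888
u₃ = -1.888 − 0.04·(-17.328) = -1.19488
E′(u) at (-1.19488) = -13.16928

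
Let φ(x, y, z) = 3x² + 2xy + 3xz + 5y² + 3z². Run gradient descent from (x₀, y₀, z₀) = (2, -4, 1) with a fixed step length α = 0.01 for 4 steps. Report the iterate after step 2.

∇φ = (6x + 2y + 3z, 2x + 10y, 3x + 6z)
(x₁, y₁, z₁) = (2, -4, 1) − 0.01·(7, -36, 12) = (1.93, -3.64, 0.88)
(x₂, y₂, z₂) = (1.93, -3.64, 0.88) − 0.01·(6.94, -32.54, 11.07) = (1.8606, -3.3146, 0.7693)

(1.8606, -3.3146, 0.7693)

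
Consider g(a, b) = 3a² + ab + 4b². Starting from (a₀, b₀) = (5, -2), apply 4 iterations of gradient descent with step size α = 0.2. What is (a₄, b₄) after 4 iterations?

(0.0064, 0.0128)

∇g = (6a + b, a + 8b)
(a₁, b₁) = (5, -2) − 0.2·(28, -11) = (-0.6, 0.2)
(a₂, b₂) = (-0.6, 0.2) − 0.2·(-3.4, 1) = (0.08, 0)
(a₃, b₃) = (0.08, 0) − 0.2·(0.48, 0.08) = (-0.016, -0.016)
(a₄, b₄) = (-0.016, -0.016) − 0.2·(-0.112, -0.144) = (0.0064, 0.0128)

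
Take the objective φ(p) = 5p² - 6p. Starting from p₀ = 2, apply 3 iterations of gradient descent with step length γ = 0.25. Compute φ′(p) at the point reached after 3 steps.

-47.25

φ′(p) = 10p - 6
Step 1: φ′(2) = 14; p₁ = 2 − 0.25·14 = -1.5
Step 2: φ′(-1.5) = -21; p₂ = -1.5 − 0.25·(-21) = 3.75
Step 3: φ′(3.75) = 31.5; p₃ = 3.75 − 0.25·31.5 = -4.125
φ′(p) at (-4.125) = -47.25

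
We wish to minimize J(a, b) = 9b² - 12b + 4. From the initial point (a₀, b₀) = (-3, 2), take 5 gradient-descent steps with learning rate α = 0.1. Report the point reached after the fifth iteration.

∇J = (0, 18b - 12)
(a₁, b₁) = (-3, 2) − 0.1·(0, 24) = (-3, -0.4)
(a₂, b₂) = (-3, -0.4) − 0.1·(0, -19.2) = (-3, 1.52)
(a₃, b₃) = (-3, 1.52) − 0.1·(0, 15.36) = (-3, -0.016)
(a₄, b₄) = (-3, -0.016) − 0.1·(0, -12.288) = (-3, 1.2128)
(a₅, b₅) = (-3, 1.2128) − 0.1·(0, 9.8304) = (-3, 0.22976)

(-3, 0.22976)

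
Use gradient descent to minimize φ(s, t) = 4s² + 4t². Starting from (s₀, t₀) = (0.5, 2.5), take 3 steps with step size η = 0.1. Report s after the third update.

0.004

∇φ = (8s, 8t)
Step 1: at (0.5, 2.5), ∇φ = (4, 20) → (0.5, 2.5) − 0.1·(4, 20) = (0.1, 0.5)
Step 2: at (0.1, 0.5), ∇φ = (0.8, 4) → (0.1, 0.5) − 0.1·(0.8, 4) = (0.02, 0.1)
Step 3: at (0.02, 0.1), ∇φ = (0.16, 0.8) → (0.02, 0.1) − 0.1·(0.16, 0.8) = (0.004, 0.02)
s = 0.004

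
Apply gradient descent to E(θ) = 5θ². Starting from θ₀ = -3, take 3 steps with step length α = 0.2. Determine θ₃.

3

E′(θ) = 10θ
θ₁ = -3 − 0.2·(-30) = 3
θ₂ = 3 − 0.2·30 = -3
θ₃ = -3 − 0.2·(-30) = 3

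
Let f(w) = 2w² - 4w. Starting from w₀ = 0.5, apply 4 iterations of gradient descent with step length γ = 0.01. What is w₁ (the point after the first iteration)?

0.52

f′(w) = 4w - 4
w₁ = 0.5 − 0.01·(-2) = 0.52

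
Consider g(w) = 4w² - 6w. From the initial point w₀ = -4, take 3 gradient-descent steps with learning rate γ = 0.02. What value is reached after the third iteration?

g′(w) = 8w - 6
Step 1: g′(-4) = -38; w₁ = -4 − 0.02·(-38) = -3.24
Step 2: g′(-3.24) = -31.92; w₂ = -3.24 − 0.02·(-31.92) = -2.6016
Step 3: g′(-2.6016) = -26.8128; w₃ = -2.6016 − 0.02·(-26.8128) = -2.065344

-2.065344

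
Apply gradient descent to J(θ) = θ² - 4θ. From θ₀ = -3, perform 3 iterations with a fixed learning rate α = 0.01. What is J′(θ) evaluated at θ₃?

J′(θ) = 2θ - 4
Step 1: J′(-3) = -10; θ₁ = -3 − 0.01·(-10) = -2.9
Step 2: J′(-2.9) = -9.8; θ₂ = -2.9 − 0.01·(-9.8) = -2.802
Step 3: J′(-2.802) = -9.604; θ₃ = -2.802 − 0.01·(-9.604) = -2.70596
J′(θ) at (-2.70596) = -9.41192

-9.41192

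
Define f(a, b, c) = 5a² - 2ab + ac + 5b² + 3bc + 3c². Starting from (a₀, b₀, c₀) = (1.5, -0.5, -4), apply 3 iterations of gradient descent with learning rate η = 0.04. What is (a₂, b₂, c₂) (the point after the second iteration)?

(0.7576, 0.6264, -2.3872)

∇f = (10a - 2b + c, -2a + 10b + 3c, a + 3b + 6c)
Step 1: at (1.5, -0.5, -4), ∇f = (12, -20, -24) → (1.5, -0.5, -4) − 0.04·(12, -20, -24) = (1.02, 0.3, -3.04)
Step 2: at (1.02, 0.3, -3.04), ∇f = (6.56, -8.16, -16.32) → (1.02, 0.3, -3.04) − 0.04·(6.56, -8.16, -16.32) = (0.7576, 0.6264, -2.3872)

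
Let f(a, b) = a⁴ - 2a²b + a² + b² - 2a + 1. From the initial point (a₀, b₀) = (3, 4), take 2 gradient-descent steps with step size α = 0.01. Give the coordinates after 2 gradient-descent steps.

(2.19406976, 4.129392)

∇f = (4a³ - 4ab + 2a - 2, -2a² + 2b)
Step 1: at (3, 4), ∇f = (64, -10) → (3, 4) − 0.01·(64, -10) = (2.36, 4.1)
Step 2: at (2.36, 4.1), ∇f = (16.593024, -2.9392) → (2.36, 4.1) − 0.01·(16.593024, -2.9392) = (2.19406976, 4.129392)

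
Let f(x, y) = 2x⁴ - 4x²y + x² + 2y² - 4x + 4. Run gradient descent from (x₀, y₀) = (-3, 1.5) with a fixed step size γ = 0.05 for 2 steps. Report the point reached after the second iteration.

(-96, 10.85)

∇f = (8x³ - 8xy + 2x - 4, -4x² + 4y)
Step 1: at (-3, 1.5), ∇f = (-190, -30) → (-3, 1.5) − 0.05·(-190, -30) = (6.5, 3)
Step 2: at (6.5, 3), ∇f = (2050, -157) → (6.5, 3) − 0.05·(2050, -157) = (-96, 10.85)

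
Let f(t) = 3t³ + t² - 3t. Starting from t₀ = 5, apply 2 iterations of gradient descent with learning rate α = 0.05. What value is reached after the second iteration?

-25.392

f′(t) = 9t² + 2t - 3
Step 1: f′(5) = 232; t₁ = 5 − 0.05·232 = -6.6
Step 2: f′(-6.6) = 375.84; t₂ = -6.6 − 0.05·375.84 = -25.392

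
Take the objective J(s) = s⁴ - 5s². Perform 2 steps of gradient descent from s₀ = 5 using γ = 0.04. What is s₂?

333.32

J′(s) = 4s³ - 10s
s₁ = 5 − 0.04·450 = -13
s₂ = -13 − 0.04·(-8658) = 333.32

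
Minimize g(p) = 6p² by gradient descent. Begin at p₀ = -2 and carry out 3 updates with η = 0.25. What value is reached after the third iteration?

g′(p) = 12p
p₁ = -2 − 0.25·(-24) = 4
p₂ = 4 − 0.25·48 = -8
p₃ = -8 − 0.25·(-96) = 16

16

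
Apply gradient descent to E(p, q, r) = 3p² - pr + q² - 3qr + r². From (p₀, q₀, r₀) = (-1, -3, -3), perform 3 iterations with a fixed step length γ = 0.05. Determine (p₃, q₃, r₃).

∇E = (6p - r, 2q - 3r, -p - 3q + 2r)
(p₁, q₁, r₁) = (-1, -3, -3) − 0.05·(-3, 3, 4) = (-0.85, -3.15, -3.2)
(p₂, q₂, r₂) = (-0.85, -3.15, -3.2) − 0.05·(-1.9, 3.3, 3.9) = (-0.755, -3.315, -3.395)
(p₃, q₃, r₃) = (-0.755, -3.315, -3.395) − 0.05·(-1.135, 3.555, 3.91) = (-0.69825, -3.49275, -3.5905)

(-0.69825, -3.49275, -3.5905)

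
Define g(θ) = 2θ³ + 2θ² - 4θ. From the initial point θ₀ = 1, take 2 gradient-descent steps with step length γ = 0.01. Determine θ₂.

0.889384

g′(θ) = 6θ² + 4θ - 4
Step 1: g′(1) = 6; θ₁ = 1 − 0.01·6 = 0.94
Step 2: g′(0.94) = 5.0616; θ₂ = 0.94 − 0.01·5.0616 = 0.889384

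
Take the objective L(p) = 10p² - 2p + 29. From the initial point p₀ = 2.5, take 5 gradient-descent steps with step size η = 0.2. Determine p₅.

L′(p) = 20p - 2
Step 1: L′(2.5) = 48; p₁ = 2.5 − 0.2·48 = -7.1
Step 2: L′(-7.1) = -144; p₂ = -7.1 − 0.2·(-144) = 21.7
Step 3: L′(21.7) = 432; p₃ = 21.7 − 0.2·432 = -64.7
Step 4: L′(-64.7) = -1296; p₄ = -64.7 − 0.2·(-1296) = 194.5
Step 5: L′(194.5) = 3888; p₅ = 194.5 − 0.2·3888 = -583.1

-583.1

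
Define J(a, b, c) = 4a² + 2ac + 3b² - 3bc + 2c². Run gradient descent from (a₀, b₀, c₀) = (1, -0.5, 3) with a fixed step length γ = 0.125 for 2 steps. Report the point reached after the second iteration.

∇J = (8a + 2c, 6b - 3c, 2a - 3b + 4c)
Step 1: at (1, -0.5, 3), ∇J = (14, -12, 15.5) → (1, -0.5, 3) − 0.125·(14, -12, 15.5) = (-0.75, 1, 1.0625)
Step 2: at (-0.75, 1, 1.0625), ∇J = (-3.875, 2.8125, -0.25) → (-0.75, 1, 1.0625) − 0.125·(-3.875, 2.8125, -0.25) = (-0.265625, 0.6484375, 1.09375)

(-0.265625, 0.6484375, 1.09375)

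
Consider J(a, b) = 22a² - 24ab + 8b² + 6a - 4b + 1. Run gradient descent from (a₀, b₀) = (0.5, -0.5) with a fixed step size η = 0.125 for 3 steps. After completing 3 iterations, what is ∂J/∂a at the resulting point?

∇J = (44a - 24b + 6, -24a + 16b - 4)
Step 1: at (0.5, -0.5), ∇J = (40, -24) → (0.5, -0.5) − 0.125·(40, -24) = (-4.5, 2.5)
Step 2: at (-4.5, 2.5), ∇J = (-252, 144) → (-4.5, 2.5) − 0.125·(-252, 144) = (27, -15.5)
Step 3: at (27, -15.5), ∇J = (1566, -900) → (27, -15.5) − 0.125·(1566, -900) = (-168.75, 97)
∂J/∂a at (-168.75, 97) = -9747

-9747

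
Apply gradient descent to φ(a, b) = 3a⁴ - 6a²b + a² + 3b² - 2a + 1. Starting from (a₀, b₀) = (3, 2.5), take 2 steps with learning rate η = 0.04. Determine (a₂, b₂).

(114.41597184, 13.288096)

∇φ = (12a³ - 12ab + 2a - 2, -6a² + 6b)
(a₁, b₁) = (3, 2.5) − 0.04·(238, -39) = (-6.52, 4.06)
(a₂, b₂) = (-6.52, 4.06) − 0.04·(-3023.399296, -230.7024) = (114.41597184, 13.288096)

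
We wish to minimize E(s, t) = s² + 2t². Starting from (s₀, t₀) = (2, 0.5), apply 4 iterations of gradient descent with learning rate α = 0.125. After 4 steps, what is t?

∇E = (2s, 4t)
Step 1: at (2, 0.5), ∇E = (4, 2) → (2, 0.5) − 0.125·(4, 2) = (1.5, 0.25)
Step 2: at (1.5, 0.25), ∇E = (3, 1) → (1.5, 0.25) − 0.125·(3, 1) = (1.125, 0.125)
Step 3: at (1.125, 0.125), ∇E = (2.25, 0.5) → (1.125, 0.125) − 0.125·(2.25, 0.5) = (0.84375, 0.0625)
Step 4: at (0.84375, 0.0625), ∇E = (1.6875, 0.25) → (0.84375, 0.0625) − 0.125·(1.6875, 0.25) = (0.6328125, 0.03125)
t = 0.03125

0.03125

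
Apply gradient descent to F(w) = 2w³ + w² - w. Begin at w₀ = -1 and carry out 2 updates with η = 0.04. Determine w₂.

F′(w) = 6w² + 2w - 1
w₁ = -1 − 0.04·3 = -1.12
w₂ = -1.12 − 0.04·4.2864 = -1.291456

-1.291456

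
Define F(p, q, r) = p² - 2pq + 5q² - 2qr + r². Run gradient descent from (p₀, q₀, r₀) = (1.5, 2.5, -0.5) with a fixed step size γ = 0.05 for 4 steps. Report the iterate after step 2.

∇F = (2p - 2q, -2p + 10q - 2r, -2q + 2r)
Step 1: at (1.5, 2.5, -0.5), ∇F = (-2, 23, -6) → (1.5, 2.5, -0.5) − 0.05·(-2, 23, -6) = (1.6, 1.35, -0.2)
Step 2: at (1.6, 1.35, -0.2), ∇F = (0.5, 10.7, -3.1) → (1.6, 1.35, -0.2) − 0.05·(0.5, 10.7, -3.1) = (1.575, 0.815, -0.045)

(1.575, 0.815, -0.045)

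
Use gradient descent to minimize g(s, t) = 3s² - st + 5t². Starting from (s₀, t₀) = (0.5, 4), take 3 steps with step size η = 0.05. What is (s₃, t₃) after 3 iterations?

(0.392375, 0.5443125)

∇g = (6s - t, -s + 10t)
Step 1: at (0.5, 4), ∇g = (-1, 39.5) → (0.5, 4) − 0.05·(-1, 39.5) = (0.55, 2.025)
Step 2: at (0.55, 2.025), ∇g = (1.275, 19.7) → (0.55, 2.025) − 0.05·(1.275, 19.7) = (0.48625, 1.04)
Step 3: at (0.48625, 1.04), ∇g = (1.8775, 9.91375) → (0.48625, 1.04) − 0.05·(1.8775, 9.91375) = (0.392375, 0.5443125)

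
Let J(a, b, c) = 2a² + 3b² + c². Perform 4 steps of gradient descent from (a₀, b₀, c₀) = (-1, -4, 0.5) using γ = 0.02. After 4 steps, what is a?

∇J = (4a, 6b, 2c)
(a₁, b₁, c₁) = (-1, -4, 0.5) − 0.02·(-4, -24, 1) = (-0.92, -3.52, 0.48)
(a₂, b₂, c₂) = (-0.92, -3.52, 0.48) − 0.02·(-3.68, -21.12, 0.96) = (-0.8464, -3.0976, 0.4608)
(a₃, b₃, c₃) = (-0.8464, -3.0976, 0.4608) − 0.02·(-3.3856, -18.5856, 0.9216) = (-0.778688, -2.725888, 0.442368)
(a₄, b₄, c₄) = (-0.778688, -2.725888, 0.442368) − 0.02·(-3.114752, -16.355328, 0.884736) = (-0.71639296, -2.39878144, 0.42467328)
a = -0.71639296

-0.71639296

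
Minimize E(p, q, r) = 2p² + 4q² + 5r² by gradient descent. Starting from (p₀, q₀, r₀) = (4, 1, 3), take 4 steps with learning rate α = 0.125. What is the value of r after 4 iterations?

0.01171875

∇E = (4p, 8q, 10r)
(p₁, q₁, r₁) = (4, 1, 3) − 0.125·(16, 8, 30) = (2, 0, -0.75)
(p₂, q₂, r₂) = (2, 0, -0.75) − 0.125·(8, 0, -7.5) = (1, 0, 0.1875)
(p₃, q₃, r₃) = (1, 0, 0.1875) − 0.125·(4, 0, 1.875) = (0.5, 0, -0.046875)
(p₄, q₄, r₄) = (0.5, 0, -0.046875) − 0.125·(2, 0, -0.46875) = (0.25, 0, 0.01171875)
r = 0.01171875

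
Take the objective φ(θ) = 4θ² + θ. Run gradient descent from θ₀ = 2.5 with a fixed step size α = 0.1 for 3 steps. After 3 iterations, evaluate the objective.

φ′(θ) = 8θ + 1
Step 1: φ′(2.5) = 21; θ₁ = 2.5 − 0.1·21 = 0.4
Step 2: φ′(0.4) = 4.2; θ₂ = 0.4 − 0.1·4.2 = -0.02
Step 3: φ′(-0.02) = 0.84; θ₃ = -0.02 − 0.1·0.84 = -0.104
φ(-0.104) = -0.060736

-0.060736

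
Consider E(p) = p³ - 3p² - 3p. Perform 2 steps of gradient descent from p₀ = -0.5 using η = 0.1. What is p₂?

-0.7191875

E′(p) = 3p² - 6p - 3
Step 1: E′(-0.5) = 0.75; p₁ = -0.5 − 0.1·0.75 = -0.575
Step 2: E′(-0.575) = 1.441875; p₂ = -0.575 − 0.1·1.441875 = -0.7191875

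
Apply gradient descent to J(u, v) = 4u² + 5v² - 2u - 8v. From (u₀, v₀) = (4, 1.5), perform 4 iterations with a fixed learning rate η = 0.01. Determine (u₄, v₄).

∇J = (8u - 2, 10v - 8)
Step 1: at (4, 1.5), ∇J = (30, 7) → (4, 1.5) − 0.01·(30, 7) = (3.7, 1.43)
Step 2: at (3.7, 1.43), ∇J = (27.6, 6.3) → (3.7, 1.43) − 0.01·(27.6, 6.3) = (3.424, 1.367)
Step 3: at (3.424, 1.367), ∇J = (25.392, 5.67) → (3.424, 1.367) − 0.01·(25.392, 5.67) = (3.17008, 1.3103)
Step 4: at (3.17008, 1.3103), ∇J = (23.36064, 5.103) → (3.17008, 1.3103) − 0.01·(23.36064, 5.103) = (2.9364736, 1.25927)

(2.9364736, 1.25927)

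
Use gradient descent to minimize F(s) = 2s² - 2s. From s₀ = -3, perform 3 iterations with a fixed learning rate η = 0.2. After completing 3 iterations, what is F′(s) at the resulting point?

-0.112

F′(s) = 4s - 2
s₁ = -3 − 0.2·(-14) = -0.2
s₂ = -0.2 − 0.2·(-2.8) = 0.36
s₃ = 0.36 − 0.2·(-0.56) = 0.472
F′(s) at (0.472) = -0.112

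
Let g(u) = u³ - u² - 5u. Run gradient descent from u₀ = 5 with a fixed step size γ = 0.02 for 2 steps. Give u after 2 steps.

g′(u) = 3u² - 2u - 5
Step 1: g′(5) = 60; u₁ = 5 − 0.02·60 = 3.8
Step 2: g′(3.8) = 30.72; u₂ = 3.8 − 0.02·30.72 = 3.1856

3.1856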